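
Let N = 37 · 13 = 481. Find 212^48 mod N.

1

Mod 37: 212 ≡ 27; by Fermat, exponent reduces to 48 mod 36 = 12; 27^12 ≡ 1 (mod 37).
Mod 13: 212 ≡ 4; since 12 | 48, by Fermat 4^48 ≡ 1 (mod 13).
Combine by CRT: x ≡ 1 (mod 37), x ≡ 1 (mod 13) ⇒ x ≡ 1 (mod 481).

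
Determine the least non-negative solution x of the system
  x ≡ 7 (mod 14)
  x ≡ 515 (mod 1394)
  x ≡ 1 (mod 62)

gcd(14, 1394) = 2 and 2 | (515 − 7), so the pair is consistent; merging gives x ≡ 4697 (mod 9758), where 9758 = lcm(14, 1394).
gcd(9758, 62) = 2 and 2 | (1 − 4697), so the pair is consistent; merging gives x ≡ 112035 (mod 302498), where 302498 = lcm(9758, 62).
The solution is unique modulo lcm(14, 1394, 62) = 302498.

112035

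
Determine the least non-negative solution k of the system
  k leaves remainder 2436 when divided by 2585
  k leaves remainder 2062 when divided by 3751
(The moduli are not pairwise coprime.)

gcd(2585, 3751) = 11 and 11 | (2062 − 2436), so the pair is consistent; merging gives k ≡ 335901 (mod 881485), where 881485 = lcm(2585, 3751).
The solution is unique modulo lcm(2585, 3751) = 881485.

335901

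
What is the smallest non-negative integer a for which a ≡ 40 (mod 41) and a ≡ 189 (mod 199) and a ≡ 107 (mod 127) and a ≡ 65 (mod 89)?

51952124

The moduli are pairwise coprime; N = 41·199·127·89 = 92221177.
N/41 = 2249297; 2249297 ≡ 37 (mod 41); 37·10 ≡ 1, so inverse 10.
N/199 = 463423; 463423 ≡ 151 (mod 199); 151·29 ≡ 1, so inverse 29.
N/127 = 726151; 726151 ≡ 92 (mod 127); 92·29 ≡ 1, so inverse 29.
N/89 = 1036193; 1036193 ≡ 55 (mod 89); 55·34 ≡ 1, so inverse 34.
a ≡ 40·2249297·10 + 189·463423·29 + 107·726151·29 + 65·1036193·34 = 7982973346.
7982973346 mod 92221177 = 51952124.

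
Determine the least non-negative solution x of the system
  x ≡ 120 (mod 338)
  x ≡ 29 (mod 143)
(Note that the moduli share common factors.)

458

gcd(338, 143) = 13 and 13 | (29 − 120), so the pair is consistent; merging gives x ≡ 458 (mod 3718), where 3718 = lcm(338, 143).
The solution is unique modulo lcm(338, 143) = 3718.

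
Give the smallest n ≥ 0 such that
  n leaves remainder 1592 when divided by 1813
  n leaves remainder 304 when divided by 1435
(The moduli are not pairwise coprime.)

353314

Combine the congruences pairwise.
gcd(1813, 1435) = 7 and 7 | (304 − 1592), so the pair is consistent; merging gives n ≡ 353314 (mod 371665), where 371665 = lcm(1813, 1435).
The solution is unique modulo lcm(1813, 1435) = 371665.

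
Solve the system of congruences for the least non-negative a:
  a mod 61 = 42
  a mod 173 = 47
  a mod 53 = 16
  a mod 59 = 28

The moduli are pairwise coprime; N = 61·173·53·59 = 32999231.
N/61 = 540971; 540971 ≡ 23 (mod 61); 23·8 ≡ 1, so inverse 8.
N/173 = 190747; 190747 ≡ 101 (mod 173); 101·12 ≡ 1, so inverse 12.
N/53 = 622627; 622627 ≡ 36 (mod 53); 36·28 ≡ 1, so inverse 28.
N/59 = 559309; 559309 ≡ 48 (mod 59); 48·16 ≡ 1, so inverse 16.
a ≡ 42·540971·8 + 47·190747·12 + 16·622627·28 + 28·559309·16 = 818854892.
818854892 mod 32999231 = 26873348.

26873348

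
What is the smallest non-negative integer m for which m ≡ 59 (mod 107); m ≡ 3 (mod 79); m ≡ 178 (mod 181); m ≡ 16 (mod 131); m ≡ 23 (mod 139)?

16032999364

Combine the congruences pairwise.
From m ≡ 59 (mod 107) write m = 59 + 107t. Substituting into m ≡ 3 (mod 79) gives 107t ≡ 23 (mod 79), and since 28⁻¹ ≡ 48 (mod 79), t ≡ 77. Hence m ≡ 59 + 107·77 = 8298 (mod 8453).
From m ≡ 8298 (mod 8453) write m = 8298 + 8453t. Substituting into m ≡ 178 (mod 181) gives 8453t ≡ 25 (mod 181), and since 127⁻¹ ≡ 124 (mod 181), t ≡ 23. Hence m ≡ 8298 + 8453·23 = 202717 (mod 1529993).
From m ≡ 202717 (mod 1529993) write m = 202717 + 1529993t. Substituting into m ≡ 16 (mod 131) gives 1529993t ≡ 87 (mod 131), and since 44⁻¹ ≡ 3 (mod 131), t ≡ 130. Hence m ≡ 202717 + 1529993·130 = 199101807 (mod 200429083).
From m ≡ 199101807 (mod 200429083) write m = 199101807 + 200429083t. Substituting into m ≡ 23 (mod 139) gives 200429083t ≡ 9 (mod 139), and since 118⁻¹ ≡ 86 (mod 139), t ≡ 79. Hence m ≡ 199101807 + 200429083·79 = 16032999364 (mod 27859642537).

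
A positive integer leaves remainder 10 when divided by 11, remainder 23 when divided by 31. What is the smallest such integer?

From x ≡ 10 (mod 11) write x = 10 + 11t. Substituting into x ≡ 23 (mod 31) gives 11t ≡ 13 (mod 31), and since 11⁻¹ ≡ 17 (mod 31), t ≡ 4. Hence x ≡ 10 + 11·4 = 54 (mod 341).

54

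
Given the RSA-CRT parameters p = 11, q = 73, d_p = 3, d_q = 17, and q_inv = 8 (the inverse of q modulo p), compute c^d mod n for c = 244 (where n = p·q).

m₁ = c^(d_p) mod p: c ≡ 2 (mod 11), and 2^3 mod 11 = 8.
m₂ = c^(d_q) mod q: c ≡ 25 (mod 73), and 25^17 mod 73 = 35.
h = q_inv·(m₁ − m₂) mod p = 8·(8 − 35) mod 11 = 4.
m = m₂ + h·q = 35 + 4·73 = 327.

327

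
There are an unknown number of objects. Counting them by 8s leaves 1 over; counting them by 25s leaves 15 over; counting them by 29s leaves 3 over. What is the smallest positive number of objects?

The moduli are pairwise coprime; M = 8·25·29 = 5800.
M/8 = 725; 725 ≡ 5 (mod 8); 5·5 ≡ 1, so inverse 5.
M/25 = 232; 232 ≡ 7 (mod 25); 7·18 ≡ 1, so inverse 18.
M/29 = 200; 200 ≡ 26 (mod 29); 26·19 ≡ 1, so inverse 19.
N ≡ 1·725·5 + 15·232·18 + 3·200·19 = 77665.
77665 mod 5800 = 2265.

2265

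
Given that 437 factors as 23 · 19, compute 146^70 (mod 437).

370

Mod 23: 146 ≡ 8; by Fermat, exponent reduces to 70 mod 22 = 4; 8^4 ≡ 2 (mod 23).
Mod 19: 146 ≡ 13; by Fermat, exponent reduces to 70 mod 18 = 16; 13^16 ≡ 9 (mod 19).
Combine by CRT: x ≡ 2 (mod 23), x ≡ 9 (mod 19) ⇒ x ≡ 370 (mod 437).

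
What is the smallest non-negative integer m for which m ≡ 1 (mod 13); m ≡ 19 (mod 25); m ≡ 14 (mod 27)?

The moduli are pairwise coprime; N = 13·25·27 = 8775.
N/13 = 675; 675 ≡ 12 (mod 13); 12·12 ≡ 1, so inverse 12.
N/25 = 351; 351 ≡ 1 (mod 25), inverse 1.
N/27 = 325; 325 ≡ 1 (mod 27), inverse 1.
m ≡ 1·675·12 + 19·351·1 + 14·325·1 = 19319.
19319 mod 8775 = 1769.

1769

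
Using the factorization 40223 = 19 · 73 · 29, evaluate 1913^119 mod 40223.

Mod 19: 1913 ≡ 13; by Fermat, exponent reduces to 119 mod 18 = 11; 13^11 ≡ 2 (mod 19).
Mod 73: 1913 ≡ 15; by Fermat, exponent reduces to 119 mod 72 = 47; 15^47 ≡ 14 (mod 73).
Mod 29: 1913 ≡ 28; by Fermat, exponent reduces to 119 mod 28 = 7; 28^7 ≡ 28 (mod 29).
Combine by CRT: x ≡ 2 (mod 19), x ≡ 14 (mod 73), x ≡ 28 (mod 29) ⇒ x ≡ 21111 (mod 40223).

21111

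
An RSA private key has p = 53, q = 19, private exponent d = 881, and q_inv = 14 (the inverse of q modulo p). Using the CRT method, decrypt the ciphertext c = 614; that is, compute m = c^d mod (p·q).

244

d_p = d mod (p−1) = 881 mod 52 = 49; d_q = d mod (q−1) = 17.
m₁ = c^(d_p) mod p: c ≡ 31 (mod 53), and 31^49 mod 53 = 32.
m₂ = c^(d_q) mod q: c ≡ 6 (mod 19), and 6^17 mod 19 = 16.
h = q_inv·(m₁ − m₂) mod p = 14·(32 − 16) mod 53 = 12.
m = m₂ + h·q = 16 + 12·19 = 244.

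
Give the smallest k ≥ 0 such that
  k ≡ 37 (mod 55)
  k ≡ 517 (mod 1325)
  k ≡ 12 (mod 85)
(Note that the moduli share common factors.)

Combine the congruences pairwise.
gcd(55, 1325) = 5 and 5 | (517 − 37), so the pair is consistent; merging gives k ≡ 4492 (mod 14575), where 14575 = lcm(55, 1325).
gcd(14575, 85) = 5 and 5 | (12 − 4492), so the pair is consistent; merging gives k ≡ 106517 (mod 247775), where 247775 = lcm(14575, 85).
The solution is unique modulo lcm(55, 1325, 85) = 247775.

106517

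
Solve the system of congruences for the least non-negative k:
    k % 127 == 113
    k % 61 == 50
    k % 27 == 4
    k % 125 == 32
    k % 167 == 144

From k ≡ 113 (mod 127) write k = 113 + 127t. Substituting into k ≡ 50 (mod 61) gives 127t ≡ 59 (mod 61), and since 5⁻¹ ≡ 49 (mod 61), t ≡ 24. Hence k ≡ 113 + 127·24 = 3161 (mod 7747).
From k ≡ 3161 (mod 7747) write k = 3161 + 7747t. Substituting into k ≡ 4 (mod 27) gives 7747t ≡ 2 (mod 27), and since 25⁻¹ ≡ 13 (mod 27), t ≡ 26. Hence k ≡ 3161 + 7747·26 = 204583 (mod 209169).
From k ≡ 204583 (mod 209169) write k = 204583 + 209169t. Substituting into k ≡ 32 (mod 125) gives 209169t ≡ 74 (mod 125), and since 44⁻¹ ≡ 54 (mod 125), t ≡ 121. Hence k ≡ 204583 + 209169·121 = 25514032 (mod 26146125).
From k ≡ 25514032 (mod 26146125) write k = 25514032 + 26146125t. Substituting into k ≡ 144 (mod 167) gives 26146125t ≡ 38 (mod 167), and since 104⁻¹ ≡ 53 (mod 167), t ≡ 10. Hence k ≡ 25514032 + 26146125·10 = 286975282 (mod 4366402875).

286975282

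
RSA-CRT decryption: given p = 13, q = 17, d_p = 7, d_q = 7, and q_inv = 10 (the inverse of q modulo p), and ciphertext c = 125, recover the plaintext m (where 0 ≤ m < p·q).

m₁ = c^(d_p) mod p: c ≡ 8 (mod 13), and 8^7 mod 13 = 5.
m₂ = c^(d_q) mod q: c ≡ 6 (mod 17), and 6^7 mod 17 = 14.
h = q_inv·(m₁ − m₂) mod p = 10·(5 − 14) mod 13 = 1.
m = m₂ + h·q = 14 + 1·17 = 31.

31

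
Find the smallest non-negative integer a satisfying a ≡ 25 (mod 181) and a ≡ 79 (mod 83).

Combine the congruences pairwise.
From a ≡ 25 (mod 181) write a = 25 + 181t. Substituting into a ≡ 79 (mod 83) gives 181t ≡ 54 (mod 83), and since 15⁻¹ ≡ 72 (mod 83), t ≡ 70. Hence a ≡ 25 + 181·70 = 12695 (mod 15023).

12695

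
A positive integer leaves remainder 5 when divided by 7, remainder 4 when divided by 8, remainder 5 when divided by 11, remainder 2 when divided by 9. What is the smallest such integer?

236

The moduli are pairwise coprime; N = 7·8·11·9 = 5544.
N/7 = 792; 792 ≡ 1 (mod 7), inverse 1.
N/8 = 693; 693 ≡ 5 (mod 8); 5·5 ≡ 1, so inverse 5.
N/11 = 504; 504 ≡ 9 (mod 11); 9·5 ≡ 1, so inverse 5.
N/9 = 616; 616 ≡ 4 (mod 9); 4·7 ≡ 1, so inverse 7.
k ≡ 5·792·1 + 4·693·5 + 5·504·5 + 2·616·7 = 39044.
39044 mod 5544 = 236.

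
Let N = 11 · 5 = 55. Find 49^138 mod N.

26

Mod 11: 49 ≡ 5; by Fermat, exponent reduces to 138 mod 10 = 8; 5^8 ≡ 4 (mod 11).
Mod 5: 49 ≡ 4; by Fermat, exponent reduces to 138 mod 4 = 2; 4^2 ≡ 1 (mod 5).
Combine by CRT: x ≡ 4 (mod 11), x ≡ 1 (mod 5) ⇒ x ≡ 26 (mod 55).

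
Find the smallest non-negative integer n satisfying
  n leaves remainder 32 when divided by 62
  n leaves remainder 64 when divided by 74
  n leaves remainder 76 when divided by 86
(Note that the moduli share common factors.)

gcd(62, 74) = 2 and 2 | (64 − 32), so the pair is consistent; merging gives n ≡ 1396 (mod 2294), where 2294 = lcm(62, 74).
gcd(2294, 86) = 2 and 2 | (76 − 1396), so the pair is consistent; merging gives n ≡ 95450 (mod 98642), where 98642 = lcm(2294, 86).
The solution is unique modulo lcm(62, 74, 86) = 98642.

95450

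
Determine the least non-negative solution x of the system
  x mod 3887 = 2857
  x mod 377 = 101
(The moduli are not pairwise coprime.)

111693

Combine the congruences pairwise.
gcd(3887, 377) = 13 and 13 | (101 − 2857), so the pair is consistent; merging gives x ≡ 111693 (mod 112723), where 112723 = lcm(3887, 377).
The solution is unique modulo lcm(3887, 377) = 112723.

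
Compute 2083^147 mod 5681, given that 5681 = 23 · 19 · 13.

Mod 23: 2083 ≡ 13; by Fermat, exponent reduces to 147 mod 22 = 15; 13^15 ≡ 18 (mod 23).
Mod 19: 2083 ≡ 12; by Fermat, exponent reduces to 147 mod 18 = 3; 12^3 ≡ 18 (mod 19).
Mod 13: 2083 ≡ 3; by Fermat, exponent reduces to 147 mod 12 = 3; 3^3 ≡ 1 (mod 13).
Combine by CRT: x ≡ 18 (mod 23), x ≡ 18 (mod 19), x ≡ 1 (mod 13) ⇒ x ≡ 2640 (mod 5681).

2640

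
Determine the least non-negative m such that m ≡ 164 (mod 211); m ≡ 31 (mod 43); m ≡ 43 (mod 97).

The moduli are pairwise coprime; N = 211·43·97 = 880081.
N/211 = 4171; 4171 ≡ 162 (mod 211); 162·155 ≡ 1, so inverse 155.
N/43 = 20467; 20467 ≡ 42 (mod 43); 42·42 ≡ 1, so inverse 42.
N/97 = 9073; 9073 ≡ 52 (mod 97); 52·28 ≡ 1, so inverse 28.
m ≡ 164·4171·155 + 31·20467·42 + 43·9073·28 = 143598746.
143598746 mod 880081 = 145543.

145543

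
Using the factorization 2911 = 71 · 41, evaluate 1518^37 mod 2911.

1723

Mod 71: 1518 ≡ 27; 27^37 ≡ 19 (mod 71).
Mod 41: 1518 ≡ 1; 1^37 ≡ 1 (mod 41).
Combine by CRT: x ≡ 19 (mod 71), x ≡ 1 (mod 41) ⇒ x ≡ 1723 (mod 2911).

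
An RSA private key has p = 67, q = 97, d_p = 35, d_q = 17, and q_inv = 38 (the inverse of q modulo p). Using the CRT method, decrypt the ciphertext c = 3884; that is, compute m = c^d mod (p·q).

m₁ = c^(d_p) mod p: c ≡ 65 (mod 67), and 65^35 mod 67 = 4.
m₂ = c^(d_q) mod q: c ≡ 4 (mod 97), and 4^17 mod 97 = 43.
h = q_inv·(m₁ − m₂) mod p = 38·(4 − 43) mod 67 = 59.
m = m₂ + h·q = 43 + 59·97 = 5766.

5766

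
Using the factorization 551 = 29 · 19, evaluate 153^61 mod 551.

Mod 29: 153 ≡ 8; by Fermat, exponent reduces to 61 mod 28 = 5; 8^5 ≡ 27 (mod 29).
Mod 19: 153 ≡ 1; by Fermat, exponent reduces to 61 mod 18 = 7; 1^7 ≡ 1 (mod 19).
Combine by CRT: x ≡ 27 (mod 29), x ≡ 1 (mod 19) ⇒ x ≡ 172 (mod 551).

172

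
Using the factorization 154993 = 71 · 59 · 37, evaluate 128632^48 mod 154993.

115762

Mod 71: 128632 ≡ 51; 51^48 ≡ 32 (mod 71).
Mod 59: 128632 ≡ 12; 12^48 ≡ 4 (mod 59).
Mod 37: 128632 ≡ 20; by Fermat, exponent reduces to 48 mod 36 = 12; 20^12 ≡ 26 (mod 37).
Combine by CRT: x ≡ 32 (mod 71), x ≡ 4 (mod 59), x ≡ 26 (mod 37) ⇒ x ≡ 115762 (mod 154993).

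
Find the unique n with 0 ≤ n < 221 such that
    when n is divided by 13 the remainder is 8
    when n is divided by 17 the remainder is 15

From n ≡ 8 (mod 13) write n = 8 + 13t. Substituting into n ≡ 15 (mod 17) gives 13t ≡ 7 (mod 17), and since 13⁻¹ ≡ 4 (mod 17), t ≡ 11. Hence n ≡ 8 + 13·11 = 151 (mod 221).

151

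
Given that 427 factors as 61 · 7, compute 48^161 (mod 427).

258

Mod 61: 48 ≡ 48; by Fermat, exponent reduces to 161 mod 60 = 41; 48^41 ≡ 14 (mod 61).
Mod 7: 48 ≡ 6; by Fermat, exponent reduces to 161 mod 6 = 5; 6^5 ≡ 6 (mod 7).
Combine by CRT: x ≡ 14 (mod 61), x ≡ 6 (mod 7) ⇒ x ≡ 258 (mod 427).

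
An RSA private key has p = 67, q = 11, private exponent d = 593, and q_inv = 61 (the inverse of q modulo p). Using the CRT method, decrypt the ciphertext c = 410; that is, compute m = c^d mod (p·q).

511

d_p = d mod (p−1) = 593 mod 66 = 65; d_q = d mod (q−1) = 3.
m₁ = c^(d_p) mod p: c ≡ 8 (mod 67), and 8^65 mod 67 = 42.
m₂ = c^(d_q) mod q: c ≡ 3 (mod 11), and 3^3 mod 11 = 5.
h = q_inv·(m₁ − m₂) mod p = 61·(42 − 5) mod 67 = 46.
m = m₂ + h·q = 5 + 46·11 = 511.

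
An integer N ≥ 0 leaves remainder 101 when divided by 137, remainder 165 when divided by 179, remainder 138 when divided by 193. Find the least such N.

Combine the congruences pairwise.
From N ≡ 101 (mod 137) write N = 101 + 137t. Substituting into N ≡ 165 (mod 179) gives 137t ≡ 64 (mod 179), and since 137⁻¹ ≡ 98 (mod 179), t ≡ 7. Hence N ≡ 101 + 137·7 = 1060 (mod 24523).
From N ≡ 1060 (mod 24523) write N = 1060 + 24523t. Substituting into N ≡ 138 (mod 193) gives 24523t ≡ 43 (mod 193), and since 12⁻¹ ≡ 177 (mod 193), t ≡ 84. Hence N ≡ 1060 + 24523·84 = 2060992 (mod 4732939).

2060992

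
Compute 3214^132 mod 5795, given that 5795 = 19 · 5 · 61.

2876

Mod 19: 3214 ≡ 3; by Fermat, exponent reduces to 132 mod 18 = 6; 3^6 ≡ 7 (mod 19).
Mod 5: 3214 ≡ 4; since 4 | 132, by Fermat 4^132 ≡ 1 (mod 5).
Mod 61: 3214 ≡ 42; by Fermat, exponent reduces to 132 mod 60 = 12; 42^12 ≡ 9 (mod 61).
Combine by CRT: x ≡ 7 (mod 19), x ≡ 1 (mod 5), x ≡ 9 (mod 61) ⇒ x ≡ 2876 (mod 5795).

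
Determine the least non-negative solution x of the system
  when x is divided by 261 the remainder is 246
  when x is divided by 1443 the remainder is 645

124743

gcd(261, 1443) = 3 and 3 | (645 − 246), so the pair is consistent; merging gives x ≡ 124743 (mod 125541), where 125541 = lcm(261, 1443).
The solution is unique modulo lcm(261, 1443) = 125541.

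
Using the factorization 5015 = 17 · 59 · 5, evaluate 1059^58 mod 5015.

2066

Mod 17: 1059 ≡ 5; by Fermat, exponent reduces to 58 mod 16 = 10; 5^10 ≡ 9 (mod 17).
Mod 59: 1059 ≡ 56; since 58 | 58, by Fermat 56^58 ≡ 1 (mod 59).
Mod 5: 1059 ≡ 4; by Fermat, exponent reduces to 58 mod 4 = 2; 4^2 ≡ 1 (mod 5).
Combine by CRT: x ≡ 9 (mod 17), x ≡ 1 (mod 59), x ≡ 1 (mod 5) ⇒ x ≡ 2066 (mod 5015).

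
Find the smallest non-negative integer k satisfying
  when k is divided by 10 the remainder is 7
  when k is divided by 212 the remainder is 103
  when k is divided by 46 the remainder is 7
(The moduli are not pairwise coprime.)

17487

gcd(10, 212) = 2 and 2 | (103 − 7), so the pair is consistent; merging gives k ≡ 527 (mod 1060), where 1060 = lcm(10, 212).
gcd(1060, 46) = 2 and 2 | (7 − 527), so the pair is consistent; merging gives k ≡ 17487 (mod 24380), where 24380 = lcm(1060, 46).
The solution is unique modulo lcm(10, 212, 46) = 24380.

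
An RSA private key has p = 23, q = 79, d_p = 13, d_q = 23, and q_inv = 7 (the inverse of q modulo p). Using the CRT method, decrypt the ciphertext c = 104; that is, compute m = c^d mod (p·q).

1179

m₁ = c^(d_p) mod p: c ≡ 12 (mod 23), and 12^13 mod 23 = 6.
m₂ = c^(d_q) mod q: c ≡ 25 (mod 79), and 25^23 mod 79 = 73.
h = q_inv·(m₁ − m₂) mod p = 7·(6 − 73) mod 23 = 14.
m = m₂ + h·q = 73 + 14·79 = 1179.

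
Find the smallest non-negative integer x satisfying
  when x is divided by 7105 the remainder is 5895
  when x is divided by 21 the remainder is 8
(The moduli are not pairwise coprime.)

gcd(7105, 21) = 7 and 7 | (8 − 5895), so the pair is consistent; merging gives x ≡ 20105 (mod 21315), where 21315 = lcm(7105, 21).
The solution is unique modulo lcm(7105, 21) = 21315.

20105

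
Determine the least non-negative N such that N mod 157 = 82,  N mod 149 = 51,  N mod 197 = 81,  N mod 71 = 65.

The moduli are pairwise coprime; M = 157·149·197·71 = 327197891.
M/157 = 2084063; 2084063 ≡ 45 (mod 157); 45·7 ≡ 1, so inverse 7.
M/149 = 2195959; 2195959 ≡ 146 (mod 149); 146·99 ≡ 1, so inverse 99.
M/197 = 1660903; 1660903 ≡ 193 (mod 197); 193·49 ≡ 1, so inverse 49.
M/71 = 4608421; 4608421 ≡ 24 (mod 71); 24·3 ≡ 1, so inverse 3.
N ≡ 82·2084063·7 + 51·2195959·99 + 81·1660903·49 + 65·4608421·3 = 19774415255.
19774415255 mod 327197891 = 142541795.

142541795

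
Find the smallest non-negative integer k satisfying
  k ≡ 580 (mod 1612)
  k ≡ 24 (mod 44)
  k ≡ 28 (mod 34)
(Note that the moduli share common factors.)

105360

gcd(1612, 44) = 4 and 4 | (24 − 580), so the pair is consistent; merging gives k ≡ 16700 (mod 17732), where 17732 = lcm(1612, 44).
gcd(17732, 34) = 2 and 2 | (28 − 16700), so the pair is consistent; merging gives k ≡ 105360 (mod 301444), where 301444 = lcm(17732, 34).
The solution is unique modulo lcm(1612, 44, 34) = 301444.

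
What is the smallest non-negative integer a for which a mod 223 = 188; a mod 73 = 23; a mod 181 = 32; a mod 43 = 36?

39243728

The moduli are pairwise coprime; N = 223·73·181·43 = 126699457.
N/223 = 568159; 568159 ≡ 178 (mod 223); 178·109 ≡ 1, so inverse 109.
N/73 = 1735609; 1735609 ≡ 34 (mod 73); 34·58 ≡ 1, so inverse 58.
N/181 = 699997; 699997 ≡ 70 (mod 181); 70·75 ≡ 1, so inverse 75.
N/43 = 2946499; 2946499 ≡ 10 (mod 43); 10·13 ≡ 1, so inverse 13.
a ≡ 188·568159·109 + 23·1735609·58 + 32·699997·75 + 36·2946499·13 = 17016970966.
17016970966 mod 126699457 = 39243728.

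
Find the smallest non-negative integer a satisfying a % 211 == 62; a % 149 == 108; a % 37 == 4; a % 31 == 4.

5982756

From a ≡ 62 (mod 211) write a = 62 + 211t. Substituting into a ≡ 108 (mod 149) gives 211t ≡ 46 (mod 149), and since 62⁻¹ ≡ 137 (mod 149), t ≡ 44. Hence a ≡ 62 + 211·44 = 9346 (mod 31439).
From a ≡ 9346 (mod 31439) write a = 9346 + 31439t. Substituting into a ≡ 4 (mod 37) gives 31439t ≡ 19 (mod 37), and since 26⁻¹ ≡ 10 (mod 37), t ≡ 5. Hence a ≡ 9346 + 31439·5 = 166541 (mod 1163243).
From a ≡ 166541 (mod 1163243) write a = 166541 + 1163243t. Substituting into a ≡ 4 (mod 31) gives 1163243t ≡ 26 (mod 31), and since 30⁻¹ ≡ 30 (mod 31), t ≡ 5. Hence a ≡ 166541 + 1163243·5 = 5982756 (mod 36060533).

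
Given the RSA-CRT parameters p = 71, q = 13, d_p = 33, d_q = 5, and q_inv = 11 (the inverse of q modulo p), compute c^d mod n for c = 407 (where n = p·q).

m₁ = c^(d_p) mod p: c ≡ 52 (mod 71), and 52^33 mod 71 = 59.
m₂ = c^(d_q) mod q: c ≡ 4 (mod 13), and 4^5 mod 13 = 10.
h = q_inv·(m₁ − m₂) mod p = 11·(59 − 10) mod 71 = 42.
m = m₂ + h·q = 10 + 42·13 = 556.

556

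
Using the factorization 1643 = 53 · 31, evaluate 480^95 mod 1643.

Mod 53: 480 ≡ 3; by Fermat, exponent reduces to 95 mod 52 = 43; 3^43 ≡ 8 (mod 53).
Mod 31: 480 ≡ 15; by Fermat, exponent reduces to 95 mod 30 = 5; 15^5 ≡ 30 (mod 31).
Combine by CRT: x ≡ 8 (mod 53), x ≡ 30 (mod 31) ⇒ x ≡ 61 (mod 1643).

61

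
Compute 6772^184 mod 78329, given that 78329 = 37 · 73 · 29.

72188

Mod 37: 6772 ≡ 1; by Fermat, exponent reduces to 184 mod 36 = 4; 1^4 ≡ 1 (mod 37).
Mod 73: 6772 ≡ 56; by Fermat, exponent reduces to 184 mod 72 = 40; 56^40 ≡ 64 (mod 73).
Mod 29: 6772 ≡ 15; by Fermat, exponent reduces to 184 mod 28 = 16; 15^16 ≡ 7 (mod 29).
Combine by CRT: x ≡ 1 (mod 37), x ≡ 64 (mod 73), x ≡ 7 (mod 29) ⇒ x ≡ 72188 (mod 78329).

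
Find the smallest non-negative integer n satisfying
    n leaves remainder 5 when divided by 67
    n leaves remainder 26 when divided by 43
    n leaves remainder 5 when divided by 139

55883

The moduli are pairwise coprime; M = 67·43·139 = 400459.
M/67 = 5977; 5977 ≡ 14 (mod 67); 14·24 ≡ 1, so inverse 24.
M/43 = 9313; 9313 ≡ 25 (mod 43); 25·31 ≡ 1, so inverse 31.
M/139 = 2881; 2881 ≡ 101 (mod 139); 101·128 ≡ 1, so inverse 128.
n ≡ 5·5977·24 + 26·9313·31 + 5·2881·128 = 10067358.
10067358 mod 400459 = 55883.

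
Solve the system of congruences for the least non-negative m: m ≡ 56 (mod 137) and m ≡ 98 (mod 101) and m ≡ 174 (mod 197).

The moduli are pairwise coprime; N = 137·101·197 = 2725889.
N/137 = 19897; 19897 ≡ 32 (mod 137); 32·30 ≡ 1, so inverse 30.
N/101 = 26989; 26989 ≡ 22 (mod 101); 22·23 ≡ 1, so inverse 23.
N/197 = 13837; 13837 ≡ 47 (mod 197); 47·109 ≡ 1, so inverse 109.
m ≡ 56·19897·30 + 98·26989·23 + 174·13837·109 = 356692708.
356692708 mod 2725889 = 2327138.

2327138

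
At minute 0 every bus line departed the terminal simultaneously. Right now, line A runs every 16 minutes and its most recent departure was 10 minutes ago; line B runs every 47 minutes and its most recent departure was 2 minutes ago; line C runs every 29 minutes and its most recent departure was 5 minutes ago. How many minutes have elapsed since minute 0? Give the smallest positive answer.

From t ≡ 10 (mod 16) write t = 10 + 16s. Substituting into t ≡ 2 (mod 47) gives 16s ≡ 39 (mod 47), and since 16⁻¹ ≡ 3 (mod 47), s ≡ 23. Hence t ≡ 10 + 16·23 = 378 (mod 752).
From t ≡ 378 (mod 752) write t = 378 + 752s. Substituting into t ≡ 5 (mod 29) gives 752s ≡ 4 (mod 29), and since 27⁻¹ ≡ 14 (mod 29), s ≡ 27. Hence t ≡ 378 + 752·27 = 20682 (mod 21808).

20682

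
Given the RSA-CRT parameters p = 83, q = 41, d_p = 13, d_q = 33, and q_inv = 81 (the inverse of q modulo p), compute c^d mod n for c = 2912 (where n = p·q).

1559

m₁ = c^(d_p) mod p: c ≡ 7 (mod 83), and 7^13 mod 83 = 65.
m₂ = c^(d_q) mod q: c ≡ 1 (mod 41), and 1^33 mod 41 = 1.
h = q_inv·(m₁ − m₂) mod p = 81·(65 − 1) mod 83 = 38.
m = m₂ + h·q = 1 + 38·41 = 1559.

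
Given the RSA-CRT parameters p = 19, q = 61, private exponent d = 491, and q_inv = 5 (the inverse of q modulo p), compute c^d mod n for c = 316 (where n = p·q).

d_p = d mod (p−1) = 491 mod 18 = 5; d_q = d mod (q−1) = 11.
m₁ = c^(d_p) mod p: c ≡ 12 (mod 19), and 12^5 mod 19 = 8.
m₂ = c^(d_q) mod q: c ≡ 11 (mod 61), and 11^11 mod 61 = 50.
h = q_inv·(m₁ − m₂) mod p = 5·(8 − 50) mod 19 = 18.
m = m₂ + h·q = 50 + 18·61 = 1148.

1148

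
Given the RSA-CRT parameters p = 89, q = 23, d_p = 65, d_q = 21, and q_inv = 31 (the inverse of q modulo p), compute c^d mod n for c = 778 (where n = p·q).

m₁ = c^(d_p) mod p: c ≡ 66 (mod 89), and 66^65 mod 89 = 75.
m₂ = c^(d_q) mod q: c ≡ 19 (mod 23), and 19^21 mod 23 = 17.
h = q_inv·(m₁ − m₂) mod p = 31·(75 − 17) mod 89 = 18.
m = m₂ + h·q = 17 + 18·23 = 431.

431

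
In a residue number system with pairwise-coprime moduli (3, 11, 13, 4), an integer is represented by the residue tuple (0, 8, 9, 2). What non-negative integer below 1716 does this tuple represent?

The moduli are pairwise coprime; N = 3·11·13·4 = 1716.
N/3 = 572; 572 ≡ 2 (mod 3); 2·2 ≡ 1, so inverse 2.
N/11 = 156; 156 ≡ 2 (mod 11); 2·6 ≡ 1, so inverse 6.
N/13 = 132; 132 ≡ 2 (mod 13); 2·7 ≡ 1, so inverse 7.
N/4 = 429; 429 ≡ 1 (mod 4), inverse 1.
x ≡ 0·572·2 + 8·156·6 + 9·132·7 + 2·429·1 = 16662.
16662 mod 1716 = 1218.

1218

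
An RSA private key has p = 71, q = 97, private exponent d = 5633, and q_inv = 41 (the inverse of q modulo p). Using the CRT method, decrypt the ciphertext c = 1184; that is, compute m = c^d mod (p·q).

d_p = d mod (p−1) = 5633 mod 70 = 33; d_q = d mod (q−1) = 65.
m₁ = c^(d_p) mod p: c ≡ 48 (mod 71), and 48^33 mod 71 = 20.
m₂ = c^(d_q) mod q: c ≡ 20 (mod 97), and 20^65 mod 97 = 20.
h = q_inv·(m₁ − m₂) mod p = 41·(20 − 20) mod 71 = 0.
m = m₂ + h·q = 20 + 0·97 = 20.

20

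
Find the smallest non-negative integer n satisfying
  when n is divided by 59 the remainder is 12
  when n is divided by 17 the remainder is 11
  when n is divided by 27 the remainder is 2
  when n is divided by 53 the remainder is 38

76358

The moduli are pairwise coprime; M = 59·17·27·53 = 1435293.
M/59 = 24327; 24327 ≡ 19 (mod 59); 19·28 ≡ 1, so inverse 28.
M/17 = 84429; 84429 ≡ 7 (mod 17); 7·5 ≡ 1, so inverse 5.
M/27 = 53159; 53159 ≡ 23 (mod 27); 23·20 ≡ 1, so inverse 20.
M/53 = 27081; 27081 ≡ 51 (mod 53); 51·26 ≡ 1, so inverse 26.
n ≡ 12·24327·28 + 11·84429·5 + 2·53159·20 + 38·27081·26 = 41699855.
41699855 mod 1435293 = 76358.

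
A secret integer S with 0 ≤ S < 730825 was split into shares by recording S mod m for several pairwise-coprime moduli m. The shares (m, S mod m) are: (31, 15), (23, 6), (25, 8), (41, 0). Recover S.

434108

The moduli are pairwise coprime; N = 31·23·25·41 = 730825.
N/31 = 23575; 23575 ≡ 15 (mod 31); 15·29 ≡ 1, so inverse 29.
N/23 = 31775; 31775 ≡ 12 (mod 23); 12·2 ≡ 1, so inverse 2.
N/25 = 29233; 29233 ≡ 8 (mod 25); 8·22 ≡ 1, so inverse 22.
N/41 = 17825; 17825 ≡ 31 (mod 41); 31·4 ≡ 1, so inverse 4.
S ≡ 15·23575·29 + 6·31775·2 + 8·29233·22 + 0·17825·4 = 15781433.
15781433 mod 730825 = 434108.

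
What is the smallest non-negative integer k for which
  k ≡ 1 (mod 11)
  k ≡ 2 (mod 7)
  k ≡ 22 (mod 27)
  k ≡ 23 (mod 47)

Combine the congruences pairwise.
From k ≡ 1 (mod 11) write k = 1 + 11t. Substituting into k ≡ 2 (mod 7) gives 11t ≡ 1 (mod 7), and since 4⁻¹ ≡ 2 (mod 7), t ≡ 2. Hence k ≡ 1 + 11·2 = 23 (mod 77).
From k ≡ 23 (mod 77) write k = 23 + 77t. Substituting into k ≡ 22 (mod 27) gives 77t ≡ 26 (mod 27), and since 23⁻¹ ≡ 20 (mod 27), t ≡ 7. Hence k ≡ 23 + 77·7 = 562 (mod 2079).
From k ≡ 562 (mod 2079) write k = 562 + 2079t. Substituting into k ≡ 23 (mod 47) gives 2079t ≡ 25 (mod 47), and since 11⁻¹ ≡ 30 (mod 47), t ≡ 45. Hence k ≡ 562 + 2079·45 = 94117 (mod 97713).

94117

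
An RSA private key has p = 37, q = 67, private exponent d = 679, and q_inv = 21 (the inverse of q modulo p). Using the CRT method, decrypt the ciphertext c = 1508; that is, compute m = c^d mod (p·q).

d_p = d mod (p−1) = 679 mod 36 = 31; d_q = d mod (q−1) = 19.
m₁ = c^(d_p) mod p: c ≡ 28 (mod 37), and 28^31 mod 37 = 25.
m₂ = c^(d_q) mod q: c ≡ 34 (mod 67), and 34^19 mod 67 = 31.
h = q_inv·(m₁ − m₂) mod p = 21·(25 − 31) mod 37 = 22.
m = m₂ + h·q = 31 + 22·67 = 1505.

1505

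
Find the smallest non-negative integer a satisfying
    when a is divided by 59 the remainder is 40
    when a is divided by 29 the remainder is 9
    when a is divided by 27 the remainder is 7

The moduli are pairwise coprime; N = 59·29·27 = 46197.
N/59 = 783; 783 ≡ 16 (mod 59); 16·48 ≡ 1, so inverse 48.
N/29 = 1593; 1593 ≡ 27 (mod 29); 27·14 ≡ 1, so inverse 14.
N/27 = 1711; 1711 ≡ 10 (mod 27); 10·19 ≡ 1, so inverse 19.
a ≡ 40·783·48 + 9·1593·14 + 7·1711·19 = 1931641.
1931641 mod 46197 = 37564.

37564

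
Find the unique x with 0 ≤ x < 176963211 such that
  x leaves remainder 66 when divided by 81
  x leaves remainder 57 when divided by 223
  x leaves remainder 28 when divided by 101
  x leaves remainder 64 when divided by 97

From x ≡ 66 (mod 81) write x = 66 + 81t. Substituting into x ≡ 57 (mod 223) gives 81t ≡ 214 (mod 223), and since 81⁻¹ ≡ 212 (mod 223), t ≡ 99. Hence x ≡ 66 + 81·99 = 8085 (mod 18063).
From x ≡ 8085 (mod 18063) write x = 8085 + 18063t. Substituting into x ≡ 28 (mod 101) gives 18063t ≡ 23 (mod 101), and since 85⁻¹ ≡ 82 (mod 101), t ≡ 68. Hence x ≡ 8085 + 18063·68 = 1236369 (mod 1824363).
From x ≡ 1236369 (mod 1824363) write x = 1236369 + 1824363t. Substituting into x ≡ 64 (mod 97) gives 1824363t ≡ 57 (mod 97), and since 84⁻¹ ≡ 82 (mod 97), t ≡ 18. Hence x ≡ 1236369 + 1824363·18 = 34074903 (mod 176963211).

34074903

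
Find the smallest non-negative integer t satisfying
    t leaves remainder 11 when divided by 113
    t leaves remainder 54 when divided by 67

5548

Combine the congruences pairwise.
From t ≡ 11 (mod 113) write t = 11 + 113s. Substituting into t ≡ 54 (mod 67) gives 113s ≡ 43 (mod 67), and since 46⁻¹ ≡ 51 (mod 67), s ≡ 49. Hence t ≡ 11 + 113·49 = 5548 (mod 7571).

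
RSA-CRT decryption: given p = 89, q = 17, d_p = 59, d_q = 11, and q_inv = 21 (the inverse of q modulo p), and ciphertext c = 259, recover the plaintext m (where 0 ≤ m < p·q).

m₁ = c^(d_p) mod p: c ≡ 81 (mod 89), and 81^59 mod 89 = 87.
m₂ = c^(d_q) mod q: c ≡ 4 (mod 17), and 4^11 mod 17 = 13.
h = q_inv·(m₁ − m₂) mod p = 21·(87 − 13) mod 89 = 41.
m = m₂ + h·q = 13 + 41·17 = 710.

710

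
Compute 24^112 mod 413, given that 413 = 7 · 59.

382

Mod 7: 24 ≡ 3; by Fermat, exponent reduces to 112 mod 6 = 4; 3^4 ≡ 4 (mod 7).
Mod 59: 24 ≡ 24; by Fermat, exponent reduces to 112 mod 58 = 54; 24^54 ≡ 28 (mod 59).
Combine by CRT: x ≡ 4 (mod 7), x ≡ 28 (mod 59) ⇒ x ≡ 382 (mod 413).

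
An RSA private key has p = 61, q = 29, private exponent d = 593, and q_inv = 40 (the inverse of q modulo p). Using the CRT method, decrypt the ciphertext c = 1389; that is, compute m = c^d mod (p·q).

d_p = d mod (p−1) = 593 mod 60 = 53; d_q = d mod (q−1) = 5.
m₁ = c^(d_p) mod p: c ≡ 47 (mod 61), and 47^53 mod 61 = 13.
m₂ = c^(d_q) mod q: c ≡ 26 (mod 29), and 26^5 mod 29 = 18.
h = q_inv·(m₁ − m₂) mod p = 40·(13 − 18) mod 61 = 44.
m = m₂ + h·q = 18 + 44·29 = 1294.

1294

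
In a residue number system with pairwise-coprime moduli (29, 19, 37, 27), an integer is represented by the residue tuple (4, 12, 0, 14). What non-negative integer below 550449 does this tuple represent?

From x ≡ 4 (mod 29) write x = 4 + 29t. Substituting into x ≡ 12 (mod 19) gives 29t ≡ 8 (mod 19), and since 10⁻¹ ≡ 2 (mod 19), t ≡ 16. Hence x ≡ 4 + 29·16 = 468 (mod 551).
From x ≡ 468 (mod 551) write x = 468 + 551t. Substituting into x ≡ 0 (mod 37) gives 551t ≡ 13 (mod 37), and since 33⁻¹ ≡ 9 (mod 37), t ≡ 6. Hence x ≡ 468 + 551·6 = 3774 (mod 20387).
From x ≡ 3774 (mod 20387) write x = 3774 + 20387t. Substituting into x ≡ 14 (mod 27) gives 20387t ≡ 20 (mod 27), and since 2⁻¹ ≡ 14 (mod 27), t ≡ 10. Hence x ≡ 3774 + 20387·10 = 207644 (mod 550449).

207644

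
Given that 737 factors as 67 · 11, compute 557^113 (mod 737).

Mod 67: 557 ≡ 21; by Fermat, exponent reduces to 113 mod 66 = 47; 21^47 ≡ 19 (mod 67).
Mod 11: 557 ≡ 7; by Fermat, exponent reduces to 113 mod 10 = 3; 7^3 ≡ 2 (mod 11).
Combine by CRT: x ≡ 19 (mod 67), x ≡ 2 (mod 11) ⇒ x ≡ 354 (mod 737).

354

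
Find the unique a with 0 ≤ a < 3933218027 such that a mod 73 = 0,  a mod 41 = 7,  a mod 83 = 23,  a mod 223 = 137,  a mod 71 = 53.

The moduli are pairwise coprime; N = 73·41·83·223·71 = 3933218027.
N/73 = 53879699; 53879699 ≡ 5 (mod 73); 5·44 ≡ 1, so inverse 44.
N/41 = 95932147; 95932147 ≡ 19 (mod 41); 19·13 ≡ 1, so inverse 13.
N/83 = 47388169; 47388169 ≡ 66 (mod 83); 66·39 ≡ 1, so inverse 39.
N/223 = 17637749; 17637749 ≡ 10 (mod 223); 10·67 ≡ 1, so inverse 67.
N/71 = 55397437; 55397437 ≡ 42 (mod 71); 42·22 ≡ 1, so inverse 22.
a ≡ 0·53879699·44 + 7·95932147·13 + 23·47388169·39 + 137·17637749·67 + 53·55397437·22 = 277727322583.
277727322583 mod 3933218027 = 2402060693.

2402060693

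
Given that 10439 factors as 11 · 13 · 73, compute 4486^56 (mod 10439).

Mod 11: 4486 ≡ 9; by Fermat, exponent reduces to 56 mod 10 = 6; 9^6 ≡ 9 (mod 11).
Mod 13: 4486 ≡ 1; by Fermat, exponent reduces to 56 mod 12 = 8; 1^8 ≡ 1 (mod 13).
Mod 73: 4486 ≡ 33; 33^56 ≡ 16 (mod 73).
Combine by CRT: x ≡ 9 (mod 11), x ≡ 1 (mod 13), x ≡ 16 (mod 73) ⇒ x ≡ 8776 (mod 10439).

8776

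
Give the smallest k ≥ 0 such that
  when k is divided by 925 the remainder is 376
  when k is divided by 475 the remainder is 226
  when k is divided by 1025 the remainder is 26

Combine the congruences pairwise.
gcd(925, 475) = 25 and 25 | (226 − 376), so the pair is consistent; merging gives k ≡ 5926 (mod 17575), where 17575 = lcm(925, 475).
gcd(17575, 1025) = 25 and 25 | (26 − 5926), so the pair is consistent; merging gives k ≡ 515601 (mod 720575), where 720575 = lcm(17575, 1025).
The solution is unique modulo lcm(925, 475, 1025) = 720575.

515601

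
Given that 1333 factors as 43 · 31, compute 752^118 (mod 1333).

729

Mod 43: 752 ≡ 21; by Fermat, exponent reduces to 118 mod 42 = 34; 21^34 ≡ 41 (mod 43).
Mod 31: 752 ≡ 8; by Fermat, exponent reduces to 118 mod 30 = 28; 8^28 ≡ 16 (mod 31).
Combine by CRT: x ≡ 41 (mod 43), x ≡ 16 (mod 31) ⇒ x ≡ 729 (mod 1333).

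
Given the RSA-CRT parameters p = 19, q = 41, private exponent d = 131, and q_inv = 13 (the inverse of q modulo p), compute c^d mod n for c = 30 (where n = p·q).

d_p = d mod (p−1) = 131 mod 18 = 5; d_q = d mod (q−1) = 11.
m₁ = c^(d_p) mod p: c ≡ 11 (mod 19), and 11^5 mod 19 = 7.
m₂ = c^(d_q) mod q: c ≡ 30 (mod 41), and 30^11 mod 41 = 24.
h = q_inv·(m₁ − m₂) mod p = 13·(7 − 24) mod 19 = 7.
m = m₂ + h·q = 24 + 7·41 = 311.

311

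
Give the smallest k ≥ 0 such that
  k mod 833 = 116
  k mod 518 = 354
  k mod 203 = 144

951402

Combine the congruences pairwise.
gcd(833, 518) = 7 and 7 | (354 − 116), so the pair is consistent; merging gives k ≡ 26772 (mod 61642), where 61642 = lcm(833, 518).
gcd(61642, 203) = 7 and 7 | (144 − 26772), so the pair is consistent; merging gives k ≡ 951402 (mod 1787618), where 1787618 = lcm(61642, 203).
The solution is unique modulo lcm(833, 518, 203) = 1787618.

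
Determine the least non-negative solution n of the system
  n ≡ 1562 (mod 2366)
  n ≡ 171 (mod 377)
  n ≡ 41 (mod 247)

716094

gcd(2366, 377) = 13 and 13 | (171 − 1562), so the pair is consistent; merging gives n ≡ 29954 (mod 68614), where 68614 = lcm(2366, 377).
gcd(68614, 247) = 13 and 13 | (41 − 29954), so the pair is consistent; merging gives n ≡ 716094 (mod 1303666), where 1303666 = lcm(68614, 247).
The solution is unique modulo lcm(2366, 377, 247) = 1303666.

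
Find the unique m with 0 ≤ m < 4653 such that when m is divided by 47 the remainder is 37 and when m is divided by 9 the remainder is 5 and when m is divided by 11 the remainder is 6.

The moduli are pairwise coprime; N = 47·9·11 = 4653.
N/47 = 99; 99 ≡ 5 (mod 47); 5·19 ≡ 1, so inverse 19.
N/9 = 517; 517 ≡ 4 (mod 9); 4·7 ≡ 1, so inverse 7.
N/11 = 423; 423 ≡ 5 (mod 11); 5·9 ≡ 1, so inverse 9.
m ≡ 37·99·19 + 5·517·7 + 6·423·9 = 110534.
110534 mod 4653 = 3515.

3515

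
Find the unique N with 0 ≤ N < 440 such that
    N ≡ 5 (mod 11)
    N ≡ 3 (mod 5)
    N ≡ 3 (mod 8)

203

The moduli are pairwise coprime; M = 11·5·8 = 440.
M/11 = 40; 40 ≡ 7 (mod 11); 7·8 ≡ 1, so inverse 8.
M/5 = 88; 88 ≡ 3 (mod 5); 3·2 ≡ 1, so inverse 2.
M/8 = 55; 55 ≡ 7 (mod 8); 7·7 ≡ 1, so inverse 7.
N ≡ 5·40·8 + 3·88·2 + 3·55·7 = 3283.
3283 mod 440 = 203.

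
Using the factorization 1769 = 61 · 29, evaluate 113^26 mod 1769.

680

Mod 61: 113 ≡ 52; 52^26 ≡ 9 (mod 61).
Mod 29: 113 ≡ 26; 26^26 ≡ 13 (mod 29).
Combine by CRT: x ≡ 9 (mod 61), x ≡ 13 (mod 29) ⇒ x ≡ 680 (mod 1769).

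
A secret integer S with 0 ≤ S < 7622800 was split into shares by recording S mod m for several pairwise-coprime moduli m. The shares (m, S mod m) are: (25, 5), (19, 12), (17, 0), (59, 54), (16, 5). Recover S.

5816805

The moduli are pairwise coprime; N = 25·19·17·59·16 = 7622800.
N/25 = 304912; 304912 ≡ 12 (mod 25); 12·23 ≡ 1, so inverse 23.
N/19 = 401200; 401200 ≡ 15 (mod 19); 15·14 ≡ 1, so inverse 14.
N/17 = 448400; 448400 ≡ 8 (mod 17); 8·15 ≡ 1, so inverse 15.
N/59 = 129200; 129200 ≡ 49 (mod 59); 49·53 ≡ 1, so inverse 53.
N/16 = 476425; 476425 ≡ 9 (mod 16); 9·9 ≡ 1, so inverse 9.
S ≡ 5·304912·23 + 12·401200·14 + 0·448400·15 + 54·129200·53 + 5·476425·9 = 493676005.
493676005 mod 7622800 = 5816805.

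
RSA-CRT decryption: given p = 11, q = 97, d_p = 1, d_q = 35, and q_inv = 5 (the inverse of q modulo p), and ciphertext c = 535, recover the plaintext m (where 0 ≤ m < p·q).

m₁ = c^(d_p) mod p: c ≡ 7 (mod 11), and 7^1 mod 11 = 7.
m₂ = c^(d_q) mod q: c ≡ 50 (mod 97), and 50^35 mod 97 = 64.
h = q_inv·(m₁ − m₂) mod p = 5·(7 − 64) mod 11 = 1.
m = m₂ + h·q = 64 + 1·97 = 161.

161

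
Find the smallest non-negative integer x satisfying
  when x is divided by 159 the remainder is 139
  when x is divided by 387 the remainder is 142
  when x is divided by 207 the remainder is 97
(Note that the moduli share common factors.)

193642

gcd(159, 387) = 3 and 3 | (142 − 139), so the pair is consistent; merging gives x ≡ 9043 (mod 20511), where 20511 = lcm(159, 387).
gcd(20511, 207) = 9 and 9 | (97 − 9043), so the pair is consistent; merging gives x ≡ 193642 (mod 471753), where 471753 = lcm(20511, 207).
The solution is unique modulo lcm(159, 387, 207) = 471753.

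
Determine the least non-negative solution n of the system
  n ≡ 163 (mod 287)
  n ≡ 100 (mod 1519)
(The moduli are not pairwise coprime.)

16809

gcd(287, 1519) = 7 and 7 | (100 − 163), so the pair is consistent; merging gives n ≡ 16809 (mod 62279), where 62279 = lcm(287, 1519).
The solution is unique modulo lcm(287, 1519) = 62279.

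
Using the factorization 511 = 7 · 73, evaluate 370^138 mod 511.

414

Mod 7: 370 ≡ 6; since 6 | 138, by Fermat 6^138 ≡ 1 (mod 7).
Mod 73: 370 ≡ 5; by Fermat, exponent reduces to 138 mod 72 = 66; 5^66 ≡ 49 (mod 73).
Combine by CRT: x ≡ 1 (mod 7), x ≡ 49 (mod 73) ⇒ x ≡ 414 (mod 511).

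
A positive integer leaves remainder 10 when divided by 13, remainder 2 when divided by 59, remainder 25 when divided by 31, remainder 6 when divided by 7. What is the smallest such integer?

The moduli are pairwise coprime; N = 13·59·31·7 = 166439.
N/13 = 12803; 12803 ≡ 11 (mod 13); 11·6 ≡ 1, so inverse 6.
N/59 = 2821; 2821 ≡ 48 (mod 59); 48·16 ≡ 1, so inverse 16.
N/31 = 5369; 5369 ≡ 6 (mod 31); 6·26 ≡ 1, so inverse 26.
N/7 = 23777; 23777 ≡ 5 (mod 7); 5·3 ≡ 1, so inverse 3.
k ≡ 10·12803·6 + 2·2821·16 + 25·5369·26 + 6·23777·3 = 4776288.
4776288 mod 166439 = 115996.

115996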